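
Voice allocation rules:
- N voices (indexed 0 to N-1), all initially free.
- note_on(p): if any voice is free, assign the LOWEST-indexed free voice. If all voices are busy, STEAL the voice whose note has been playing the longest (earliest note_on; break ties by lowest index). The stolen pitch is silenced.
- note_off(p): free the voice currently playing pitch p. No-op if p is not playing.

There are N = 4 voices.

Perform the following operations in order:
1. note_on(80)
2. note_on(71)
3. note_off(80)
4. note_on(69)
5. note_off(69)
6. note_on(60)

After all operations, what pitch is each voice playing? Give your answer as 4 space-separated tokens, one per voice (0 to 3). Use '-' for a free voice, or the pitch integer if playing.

Answer: 60 71 - -

Derivation:
Op 1: note_on(80): voice 0 is free -> assigned | voices=[80 - - -]
Op 2: note_on(71): voice 1 is free -> assigned | voices=[80 71 - -]
Op 3: note_off(80): free voice 0 | voices=[- 71 - -]
Op 4: note_on(69): voice 0 is free -> assigned | voices=[69 71 - -]
Op 5: note_off(69): free voice 0 | voices=[- 71 - -]
Op 6: note_on(60): voice 0 is free -> assigned | voices=[60 71 - -]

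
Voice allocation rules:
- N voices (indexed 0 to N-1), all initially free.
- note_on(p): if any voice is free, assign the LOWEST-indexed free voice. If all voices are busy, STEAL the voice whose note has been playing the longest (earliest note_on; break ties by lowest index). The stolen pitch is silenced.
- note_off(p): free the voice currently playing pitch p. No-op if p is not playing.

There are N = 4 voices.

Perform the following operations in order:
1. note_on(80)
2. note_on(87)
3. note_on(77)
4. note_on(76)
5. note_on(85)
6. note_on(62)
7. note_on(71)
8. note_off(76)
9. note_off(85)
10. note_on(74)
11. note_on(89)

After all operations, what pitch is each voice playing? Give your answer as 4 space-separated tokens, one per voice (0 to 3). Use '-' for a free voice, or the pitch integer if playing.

Answer: 74 62 71 89

Derivation:
Op 1: note_on(80): voice 0 is free -> assigned | voices=[80 - - -]
Op 2: note_on(87): voice 1 is free -> assigned | voices=[80 87 - -]
Op 3: note_on(77): voice 2 is free -> assigned | voices=[80 87 77 -]
Op 4: note_on(76): voice 3 is free -> assigned | voices=[80 87 77 76]
Op 5: note_on(85): all voices busy, STEAL voice 0 (pitch 80, oldest) -> assign | voices=[85 87 77 76]
Op 6: note_on(62): all voices busy, STEAL voice 1 (pitch 87, oldest) -> assign | voices=[85 62 77 76]
Op 7: note_on(71): all voices busy, STEAL voice 2 (pitch 77, oldest) -> assign | voices=[85 62 71 76]
Op 8: note_off(76): free voice 3 | voices=[85 62 71 -]
Op 9: note_off(85): free voice 0 | voices=[- 62 71 -]
Op 10: note_on(74): voice 0 is free -> assigned | voices=[74 62 71 -]
Op 11: note_on(89): voice 3 is free -> assigned | voices=[74 62 71 89]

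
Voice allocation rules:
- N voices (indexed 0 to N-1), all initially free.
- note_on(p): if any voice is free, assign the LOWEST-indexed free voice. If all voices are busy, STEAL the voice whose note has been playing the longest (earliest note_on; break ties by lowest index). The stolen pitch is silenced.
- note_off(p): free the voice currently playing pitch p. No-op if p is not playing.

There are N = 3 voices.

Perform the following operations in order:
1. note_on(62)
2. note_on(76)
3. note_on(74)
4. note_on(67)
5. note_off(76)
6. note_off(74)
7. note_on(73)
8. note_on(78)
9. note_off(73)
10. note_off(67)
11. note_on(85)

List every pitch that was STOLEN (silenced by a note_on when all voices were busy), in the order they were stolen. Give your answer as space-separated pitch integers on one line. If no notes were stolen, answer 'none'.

Answer: 62

Derivation:
Op 1: note_on(62): voice 0 is free -> assigned | voices=[62 - -]
Op 2: note_on(76): voice 1 is free -> assigned | voices=[62 76 -]
Op 3: note_on(74): voice 2 is free -> assigned | voices=[62 76 74]
Op 4: note_on(67): all voices busy, STEAL voice 0 (pitch 62, oldest) -> assign | voices=[67 76 74]
Op 5: note_off(76): free voice 1 | voices=[67 - 74]
Op 6: note_off(74): free voice 2 | voices=[67 - -]
Op 7: note_on(73): voice 1 is free -> assigned | voices=[67 73 -]
Op 8: note_on(78): voice 2 is free -> assigned | voices=[67 73 78]
Op 9: note_off(73): free voice 1 | voices=[67 - 78]
Op 10: note_off(67): free voice 0 | voices=[- - 78]
Op 11: note_on(85): voice 0 is free -> assigned | voices=[85 - 78]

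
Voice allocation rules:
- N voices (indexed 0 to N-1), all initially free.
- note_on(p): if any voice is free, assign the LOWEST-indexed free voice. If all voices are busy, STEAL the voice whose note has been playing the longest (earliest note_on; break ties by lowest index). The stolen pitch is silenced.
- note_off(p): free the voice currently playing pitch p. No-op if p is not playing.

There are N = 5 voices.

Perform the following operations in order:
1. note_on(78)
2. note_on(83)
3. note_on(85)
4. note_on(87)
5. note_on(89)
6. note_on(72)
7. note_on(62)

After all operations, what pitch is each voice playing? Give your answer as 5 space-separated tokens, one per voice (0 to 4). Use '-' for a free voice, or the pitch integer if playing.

Op 1: note_on(78): voice 0 is free -> assigned | voices=[78 - - - -]
Op 2: note_on(83): voice 1 is free -> assigned | voices=[78 83 - - -]
Op 3: note_on(85): voice 2 is free -> assigned | voices=[78 83 85 - -]
Op 4: note_on(87): voice 3 is free -> assigned | voices=[78 83 85 87 -]
Op 5: note_on(89): voice 4 is free -> assigned | voices=[78 83 85 87 89]
Op 6: note_on(72): all voices busy, STEAL voice 0 (pitch 78, oldest) -> assign | voices=[72 83 85 87 89]
Op 7: note_on(62): all voices busy, STEAL voice 1 (pitch 83, oldest) -> assign | voices=[72 62 85 87 89]

Answer: 72 62 85 87 89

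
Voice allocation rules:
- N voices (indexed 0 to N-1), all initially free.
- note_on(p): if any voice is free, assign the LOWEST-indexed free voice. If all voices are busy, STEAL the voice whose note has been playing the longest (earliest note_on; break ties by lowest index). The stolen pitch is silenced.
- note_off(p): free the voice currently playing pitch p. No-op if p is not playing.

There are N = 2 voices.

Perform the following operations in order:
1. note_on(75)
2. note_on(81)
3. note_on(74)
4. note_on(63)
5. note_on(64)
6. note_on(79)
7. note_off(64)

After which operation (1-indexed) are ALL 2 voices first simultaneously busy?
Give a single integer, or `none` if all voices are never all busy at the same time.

Op 1: note_on(75): voice 0 is free -> assigned | voices=[75 -]
Op 2: note_on(81): voice 1 is free -> assigned | voices=[75 81]
Op 3: note_on(74): all voices busy, STEAL voice 0 (pitch 75, oldest) -> assign | voices=[74 81]
Op 4: note_on(63): all voices busy, STEAL voice 1 (pitch 81, oldest) -> assign | voices=[74 63]
Op 5: note_on(64): all voices busy, STEAL voice 0 (pitch 74, oldest) -> assign | voices=[64 63]
Op 6: note_on(79): all voices busy, STEAL voice 1 (pitch 63, oldest) -> assign | voices=[64 79]
Op 7: note_off(64): free voice 0 | voices=[- 79]

Answer: 2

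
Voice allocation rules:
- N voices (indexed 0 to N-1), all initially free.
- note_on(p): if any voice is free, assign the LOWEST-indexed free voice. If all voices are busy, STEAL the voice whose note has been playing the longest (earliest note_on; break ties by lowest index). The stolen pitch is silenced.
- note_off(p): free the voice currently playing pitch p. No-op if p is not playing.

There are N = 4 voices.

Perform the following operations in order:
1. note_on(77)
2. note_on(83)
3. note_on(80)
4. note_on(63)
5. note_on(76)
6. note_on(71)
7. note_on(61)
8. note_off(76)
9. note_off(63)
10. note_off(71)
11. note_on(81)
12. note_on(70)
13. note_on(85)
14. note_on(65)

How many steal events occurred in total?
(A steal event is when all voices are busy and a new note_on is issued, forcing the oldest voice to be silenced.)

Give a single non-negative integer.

Op 1: note_on(77): voice 0 is free -> assigned | voices=[77 - - -]
Op 2: note_on(83): voice 1 is free -> assigned | voices=[77 83 - -]
Op 3: note_on(80): voice 2 is free -> assigned | voices=[77 83 80 -]
Op 4: note_on(63): voice 3 is free -> assigned | voices=[77 83 80 63]
Op 5: note_on(76): all voices busy, STEAL voice 0 (pitch 77, oldest) -> assign | voices=[76 83 80 63]
Op 6: note_on(71): all voices busy, STEAL voice 1 (pitch 83, oldest) -> assign | voices=[76 71 80 63]
Op 7: note_on(61): all voices busy, STEAL voice 2 (pitch 80, oldest) -> assign | voices=[76 71 61 63]
Op 8: note_off(76): free voice 0 | voices=[- 71 61 63]
Op 9: note_off(63): free voice 3 | voices=[- 71 61 -]
Op 10: note_off(71): free voice 1 | voices=[- - 61 -]
Op 11: note_on(81): voice 0 is free -> assigned | voices=[81 - 61 -]
Op 12: note_on(70): voice 1 is free -> assigned | voices=[81 70 61 -]
Op 13: note_on(85): voice 3 is free -> assigned | voices=[81 70 61 85]
Op 14: note_on(65): all voices busy, STEAL voice 2 (pitch 61, oldest) -> assign | voices=[81 70 65 85]

Answer: 4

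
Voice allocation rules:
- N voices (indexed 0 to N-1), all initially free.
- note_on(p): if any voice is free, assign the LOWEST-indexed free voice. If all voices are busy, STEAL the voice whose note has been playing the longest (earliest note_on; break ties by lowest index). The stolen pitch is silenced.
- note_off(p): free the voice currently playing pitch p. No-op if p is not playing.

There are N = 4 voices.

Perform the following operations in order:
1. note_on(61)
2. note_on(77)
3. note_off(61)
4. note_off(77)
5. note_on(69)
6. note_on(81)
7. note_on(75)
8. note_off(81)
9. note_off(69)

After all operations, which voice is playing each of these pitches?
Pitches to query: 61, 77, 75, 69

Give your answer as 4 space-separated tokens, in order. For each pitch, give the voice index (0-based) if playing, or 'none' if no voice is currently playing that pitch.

Answer: none none 2 none

Derivation:
Op 1: note_on(61): voice 0 is free -> assigned | voices=[61 - - -]
Op 2: note_on(77): voice 1 is free -> assigned | voices=[61 77 - -]
Op 3: note_off(61): free voice 0 | voices=[- 77 - -]
Op 4: note_off(77): free voice 1 | voices=[- - - -]
Op 5: note_on(69): voice 0 is free -> assigned | voices=[69 - - -]
Op 6: note_on(81): voice 1 is free -> assigned | voices=[69 81 - -]
Op 7: note_on(75): voice 2 is free -> assigned | voices=[69 81 75 -]
Op 8: note_off(81): free voice 1 | voices=[69 - 75 -]
Op 9: note_off(69): free voice 0 | voices=[- - 75 -]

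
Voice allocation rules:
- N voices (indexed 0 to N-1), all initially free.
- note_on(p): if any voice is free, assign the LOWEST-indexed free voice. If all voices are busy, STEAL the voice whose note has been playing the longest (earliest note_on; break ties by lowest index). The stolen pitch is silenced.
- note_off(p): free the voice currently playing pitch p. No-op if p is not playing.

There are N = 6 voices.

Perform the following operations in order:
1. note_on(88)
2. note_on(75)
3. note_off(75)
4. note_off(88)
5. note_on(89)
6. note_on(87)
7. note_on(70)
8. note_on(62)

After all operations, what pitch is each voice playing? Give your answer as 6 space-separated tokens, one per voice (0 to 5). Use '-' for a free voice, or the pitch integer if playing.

Answer: 89 87 70 62 - -

Derivation:
Op 1: note_on(88): voice 0 is free -> assigned | voices=[88 - - - - -]
Op 2: note_on(75): voice 1 is free -> assigned | voices=[88 75 - - - -]
Op 3: note_off(75): free voice 1 | voices=[88 - - - - -]
Op 4: note_off(88): free voice 0 | voices=[- - - - - -]
Op 5: note_on(89): voice 0 is free -> assigned | voices=[89 - - - - -]
Op 6: note_on(87): voice 1 is free -> assigned | voices=[89 87 - - - -]
Op 7: note_on(70): voice 2 is free -> assigned | voices=[89 87 70 - - -]
Op 8: note_on(62): voice 3 is free -> assigned | voices=[89 87 70 62 - -]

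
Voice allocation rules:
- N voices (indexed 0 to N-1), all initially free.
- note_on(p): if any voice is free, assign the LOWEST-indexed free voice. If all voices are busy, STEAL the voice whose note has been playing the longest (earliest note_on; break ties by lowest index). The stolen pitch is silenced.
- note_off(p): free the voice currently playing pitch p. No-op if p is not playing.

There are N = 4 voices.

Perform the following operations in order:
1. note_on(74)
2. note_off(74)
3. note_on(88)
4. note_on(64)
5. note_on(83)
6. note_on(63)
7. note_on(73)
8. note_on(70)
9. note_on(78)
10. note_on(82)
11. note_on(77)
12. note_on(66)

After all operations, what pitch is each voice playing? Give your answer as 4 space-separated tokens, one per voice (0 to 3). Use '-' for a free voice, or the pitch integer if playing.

Op 1: note_on(74): voice 0 is free -> assigned | voices=[74 - - -]
Op 2: note_off(74): free voice 0 | voices=[- - - -]
Op 3: note_on(88): voice 0 is free -> assigned | voices=[88 - - -]
Op 4: note_on(64): voice 1 is free -> assigned | voices=[88 64 - -]
Op 5: note_on(83): voice 2 is free -> assigned | voices=[88 64 83 -]
Op 6: note_on(63): voice 3 is free -> assigned | voices=[88 64 83 63]
Op 7: note_on(73): all voices busy, STEAL voice 0 (pitch 88, oldest) -> assign | voices=[73 64 83 63]
Op 8: note_on(70): all voices busy, STEAL voice 1 (pitch 64, oldest) -> assign | voices=[73 70 83 63]
Op 9: note_on(78): all voices busy, STEAL voice 2 (pitch 83, oldest) -> assign | voices=[73 70 78 63]
Op 10: note_on(82): all voices busy, STEAL voice 3 (pitch 63, oldest) -> assign | voices=[73 70 78 82]
Op 11: note_on(77): all voices busy, STEAL voice 0 (pitch 73, oldest) -> assign | voices=[77 70 78 82]
Op 12: note_on(66): all voices busy, STEAL voice 1 (pitch 70, oldest) -> assign | voices=[77 66 78 82]

Answer: 77 66 78 82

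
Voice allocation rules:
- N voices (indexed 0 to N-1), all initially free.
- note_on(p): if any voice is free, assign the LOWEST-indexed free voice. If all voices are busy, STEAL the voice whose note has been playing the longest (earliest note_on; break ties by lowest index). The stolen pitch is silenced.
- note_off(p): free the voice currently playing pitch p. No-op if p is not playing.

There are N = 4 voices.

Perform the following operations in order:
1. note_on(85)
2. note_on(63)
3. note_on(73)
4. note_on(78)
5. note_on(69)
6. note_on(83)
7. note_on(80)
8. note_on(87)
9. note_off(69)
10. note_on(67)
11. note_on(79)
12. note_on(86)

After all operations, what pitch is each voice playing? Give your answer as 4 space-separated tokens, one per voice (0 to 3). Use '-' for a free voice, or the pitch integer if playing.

Answer: 67 79 86 87

Derivation:
Op 1: note_on(85): voice 0 is free -> assigned | voices=[85 - - -]
Op 2: note_on(63): voice 1 is free -> assigned | voices=[85 63 - -]
Op 3: note_on(73): voice 2 is free -> assigned | voices=[85 63 73 -]
Op 4: note_on(78): voice 3 is free -> assigned | voices=[85 63 73 78]
Op 5: note_on(69): all voices busy, STEAL voice 0 (pitch 85, oldest) -> assign | voices=[69 63 73 78]
Op 6: note_on(83): all voices busy, STEAL voice 1 (pitch 63, oldest) -> assign | voices=[69 83 73 78]
Op 7: note_on(80): all voices busy, STEAL voice 2 (pitch 73, oldest) -> assign | voices=[69 83 80 78]
Op 8: note_on(87): all voices busy, STEAL voice 3 (pitch 78, oldest) -> assign | voices=[69 83 80 87]
Op 9: note_off(69): free voice 0 | voices=[- 83 80 87]
Op 10: note_on(67): voice 0 is free -> assigned | voices=[67 83 80 87]
Op 11: note_on(79): all voices busy, STEAL voice 1 (pitch 83, oldest) -> assign | voices=[67 79 80 87]
Op 12: note_on(86): all voices busy, STEAL voice 2 (pitch 80, oldest) -> assign | voices=[67 79 86 87]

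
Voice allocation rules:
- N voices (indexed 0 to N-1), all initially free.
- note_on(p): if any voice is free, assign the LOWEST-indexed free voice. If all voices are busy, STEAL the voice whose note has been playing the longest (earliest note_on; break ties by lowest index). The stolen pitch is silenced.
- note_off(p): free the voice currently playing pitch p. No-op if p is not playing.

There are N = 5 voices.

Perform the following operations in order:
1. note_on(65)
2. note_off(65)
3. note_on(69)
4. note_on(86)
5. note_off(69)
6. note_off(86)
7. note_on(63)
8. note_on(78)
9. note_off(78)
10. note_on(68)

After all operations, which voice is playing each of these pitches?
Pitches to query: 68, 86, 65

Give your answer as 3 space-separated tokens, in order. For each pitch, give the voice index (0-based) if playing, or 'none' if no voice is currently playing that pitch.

Answer: 1 none none

Derivation:
Op 1: note_on(65): voice 0 is free -> assigned | voices=[65 - - - -]
Op 2: note_off(65): free voice 0 | voices=[- - - - -]
Op 3: note_on(69): voice 0 is free -> assigned | voices=[69 - - - -]
Op 4: note_on(86): voice 1 is free -> assigned | voices=[69 86 - - -]
Op 5: note_off(69): free voice 0 | voices=[- 86 - - -]
Op 6: note_off(86): free voice 1 | voices=[- - - - -]
Op 7: note_on(63): voice 0 is free -> assigned | voices=[63 - - - -]
Op 8: note_on(78): voice 1 is free -> assigned | voices=[63 78 - - -]
Op 9: note_off(78): free voice 1 | voices=[63 - - - -]
Op 10: note_on(68): voice 1 is free -> assigned | voices=[63 68 - - -]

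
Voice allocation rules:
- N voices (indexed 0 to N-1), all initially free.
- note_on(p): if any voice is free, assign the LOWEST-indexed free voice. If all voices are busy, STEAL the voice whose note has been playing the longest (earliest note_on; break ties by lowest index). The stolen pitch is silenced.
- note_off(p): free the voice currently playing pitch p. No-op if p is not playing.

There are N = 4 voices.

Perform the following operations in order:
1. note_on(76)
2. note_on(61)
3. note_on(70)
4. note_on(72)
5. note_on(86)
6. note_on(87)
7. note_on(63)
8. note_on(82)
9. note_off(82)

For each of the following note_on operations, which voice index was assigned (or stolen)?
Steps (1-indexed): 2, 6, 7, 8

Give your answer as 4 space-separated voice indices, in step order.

Op 1: note_on(76): voice 0 is free -> assigned | voices=[76 - - -]
Op 2: note_on(61): voice 1 is free -> assigned | voices=[76 61 - -]
Op 3: note_on(70): voice 2 is free -> assigned | voices=[76 61 70 -]
Op 4: note_on(72): voice 3 is free -> assigned | voices=[76 61 70 72]
Op 5: note_on(86): all voices busy, STEAL voice 0 (pitch 76, oldest) -> assign | voices=[86 61 70 72]
Op 6: note_on(87): all voices busy, STEAL voice 1 (pitch 61, oldest) -> assign | voices=[86 87 70 72]
Op 7: note_on(63): all voices busy, STEAL voice 2 (pitch 70, oldest) -> assign | voices=[86 87 63 72]
Op 8: note_on(82): all voices busy, STEAL voice 3 (pitch 72, oldest) -> assign | voices=[86 87 63 82]
Op 9: note_off(82): free voice 3 | voices=[86 87 63 -]

Answer: 1 1 2 3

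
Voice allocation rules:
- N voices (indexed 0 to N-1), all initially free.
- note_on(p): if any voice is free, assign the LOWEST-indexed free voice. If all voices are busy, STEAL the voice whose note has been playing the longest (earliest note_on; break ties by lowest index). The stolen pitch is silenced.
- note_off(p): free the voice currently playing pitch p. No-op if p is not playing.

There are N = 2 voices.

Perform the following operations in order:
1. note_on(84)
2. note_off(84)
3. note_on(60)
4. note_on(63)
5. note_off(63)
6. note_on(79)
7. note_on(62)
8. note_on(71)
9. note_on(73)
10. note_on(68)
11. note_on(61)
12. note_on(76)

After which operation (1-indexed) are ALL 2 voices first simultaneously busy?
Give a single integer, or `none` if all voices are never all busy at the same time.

Answer: 4

Derivation:
Op 1: note_on(84): voice 0 is free -> assigned | voices=[84 -]
Op 2: note_off(84): free voice 0 | voices=[- -]
Op 3: note_on(60): voice 0 is free -> assigned | voices=[60 -]
Op 4: note_on(63): voice 1 is free -> assigned | voices=[60 63]
Op 5: note_off(63): free voice 1 | voices=[60 -]
Op 6: note_on(79): voice 1 is free -> assigned | voices=[60 79]
Op 7: note_on(62): all voices busy, STEAL voice 0 (pitch 60, oldest) -> assign | voices=[62 79]
Op 8: note_on(71): all voices busy, STEAL voice 1 (pitch 79, oldest) -> assign | voices=[62 71]
Op 9: note_on(73): all voices busy, STEAL voice 0 (pitch 62, oldest) -> assign | voices=[73 71]
Op 10: note_on(68): all voices busy, STEAL voice 1 (pitch 71, oldest) -> assign | voices=[73 68]
Op 11: note_on(61): all voices busy, STEAL voice 0 (pitch 73, oldest) -> assign | voices=[61 68]
Op 12: note_on(76): all voices busy, STEAL voice 1 (pitch 68, oldest) -> assign | voices=[61 76]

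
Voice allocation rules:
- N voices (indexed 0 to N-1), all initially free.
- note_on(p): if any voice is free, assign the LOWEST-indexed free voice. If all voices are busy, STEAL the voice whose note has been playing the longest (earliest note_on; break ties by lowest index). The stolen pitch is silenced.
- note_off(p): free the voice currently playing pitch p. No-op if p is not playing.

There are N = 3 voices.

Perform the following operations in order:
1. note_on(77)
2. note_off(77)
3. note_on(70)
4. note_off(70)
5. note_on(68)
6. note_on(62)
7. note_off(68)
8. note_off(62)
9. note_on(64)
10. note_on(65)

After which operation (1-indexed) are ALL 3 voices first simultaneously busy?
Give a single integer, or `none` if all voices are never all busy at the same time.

Op 1: note_on(77): voice 0 is free -> assigned | voices=[77 - -]
Op 2: note_off(77): free voice 0 | voices=[- - -]
Op 3: note_on(70): voice 0 is free -> assigned | voices=[70 - -]
Op 4: note_off(70): free voice 0 | voices=[- - -]
Op 5: note_on(68): voice 0 is free -> assigned | voices=[68 - -]
Op 6: note_on(62): voice 1 is free -> assigned | voices=[68 62 -]
Op 7: note_off(68): free voice 0 | voices=[- 62 -]
Op 8: note_off(62): free voice 1 | voices=[- - -]
Op 9: note_on(64): voice 0 is free -> assigned | voices=[64 - -]
Op 10: note_on(65): voice 1 is free -> assigned | voices=[64 65 -]

Answer: none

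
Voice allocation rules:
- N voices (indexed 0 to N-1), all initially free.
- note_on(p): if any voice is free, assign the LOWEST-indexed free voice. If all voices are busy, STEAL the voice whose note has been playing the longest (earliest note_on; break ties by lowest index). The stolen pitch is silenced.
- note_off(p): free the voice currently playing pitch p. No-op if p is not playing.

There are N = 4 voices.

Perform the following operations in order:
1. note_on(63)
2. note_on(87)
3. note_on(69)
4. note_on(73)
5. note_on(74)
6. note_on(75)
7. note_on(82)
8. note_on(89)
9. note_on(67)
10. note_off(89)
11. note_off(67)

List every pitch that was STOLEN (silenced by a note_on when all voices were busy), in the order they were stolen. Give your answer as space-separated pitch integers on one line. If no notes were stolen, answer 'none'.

Answer: 63 87 69 73 74

Derivation:
Op 1: note_on(63): voice 0 is free -> assigned | voices=[63 - - -]
Op 2: note_on(87): voice 1 is free -> assigned | voices=[63 87 - -]
Op 3: note_on(69): voice 2 is free -> assigned | voices=[63 87 69 -]
Op 4: note_on(73): voice 3 is free -> assigned | voices=[63 87 69 73]
Op 5: note_on(74): all voices busy, STEAL voice 0 (pitch 63, oldest) -> assign | voices=[74 87 69 73]
Op 6: note_on(75): all voices busy, STEAL voice 1 (pitch 87, oldest) -> assign | voices=[74 75 69 73]
Op 7: note_on(82): all voices busy, STEAL voice 2 (pitch 69, oldest) -> assign | voices=[74 75 82 73]
Op 8: note_on(89): all voices busy, STEAL voice 3 (pitch 73, oldest) -> assign | voices=[74 75 82 89]
Op 9: note_on(67): all voices busy, STEAL voice 0 (pitch 74, oldest) -> assign | voices=[67 75 82 89]
Op 10: note_off(89): free voice 3 | voices=[67 75 82 -]
Op 11: note_off(67): free voice 0 | voices=[- 75 82 -]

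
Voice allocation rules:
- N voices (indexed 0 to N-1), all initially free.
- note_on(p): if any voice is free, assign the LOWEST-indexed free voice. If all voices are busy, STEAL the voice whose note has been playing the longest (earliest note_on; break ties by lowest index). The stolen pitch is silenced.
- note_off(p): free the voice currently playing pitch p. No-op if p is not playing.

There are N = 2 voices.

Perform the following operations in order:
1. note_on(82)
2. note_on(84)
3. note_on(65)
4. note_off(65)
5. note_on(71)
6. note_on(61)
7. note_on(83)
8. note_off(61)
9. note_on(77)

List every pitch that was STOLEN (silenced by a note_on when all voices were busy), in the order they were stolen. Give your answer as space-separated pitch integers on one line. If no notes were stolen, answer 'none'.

Op 1: note_on(82): voice 0 is free -> assigned | voices=[82 -]
Op 2: note_on(84): voice 1 is free -> assigned | voices=[82 84]
Op 3: note_on(65): all voices busy, STEAL voice 0 (pitch 82, oldest) -> assign | voices=[65 84]
Op 4: note_off(65): free voice 0 | voices=[- 84]
Op 5: note_on(71): voice 0 is free -> assigned | voices=[71 84]
Op 6: note_on(61): all voices busy, STEAL voice 1 (pitch 84, oldest) -> assign | voices=[71 61]
Op 7: note_on(83): all voices busy, STEAL voice 0 (pitch 71, oldest) -> assign | voices=[83 61]
Op 8: note_off(61): free voice 1 | voices=[83 -]
Op 9: note_on(77): voice 1 is free -> assigned | voices=[83 77]

Answer: 82 84 71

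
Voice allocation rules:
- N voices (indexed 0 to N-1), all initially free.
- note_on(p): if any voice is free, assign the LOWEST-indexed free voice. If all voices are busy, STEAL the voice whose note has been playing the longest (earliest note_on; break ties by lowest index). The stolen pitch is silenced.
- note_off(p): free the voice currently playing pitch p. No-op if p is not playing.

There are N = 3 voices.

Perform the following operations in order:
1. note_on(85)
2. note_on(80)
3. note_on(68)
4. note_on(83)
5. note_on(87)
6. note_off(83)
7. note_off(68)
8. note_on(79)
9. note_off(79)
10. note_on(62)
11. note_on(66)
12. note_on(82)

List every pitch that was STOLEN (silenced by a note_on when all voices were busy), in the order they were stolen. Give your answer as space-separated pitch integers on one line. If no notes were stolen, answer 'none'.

Answer: 85 80 87

Derivation:
Op 1: note_on(85): voice 0 is free -> assigned | voices=[85 - -]
Op 2: note_on(80): voice 1 is free -> assigned | voices=[85 80 -]
Op 3: note_on(68): voice 2 is free -> assigned | voices=[85 80 68]
Op 4: note_on(83): all voices busy, STEAL voice 0 (pitch 85, oldest) -> assign | voices=[83 80 68]
Op 5: note_on(87): all voices busy, STEAL voice 1 (pitch 80, oldest) -> assign | voices=[83 87 68]
Op 6: note_off(83): free voice 0 | voices=[- 87 68]
Op 7: note_off(68): free voice 2 | voices=[- 87 -]
Op 8: note_on(79): voice 0 is free -> assigned | voices=[79 87 -]
Op 9: note_off(79): free voice 0 | voices=[- 87 -]
Op 10: note_on(62): voice 0 is free -> assigned | voices=[62 87 -]
Op 11: note_on(66): voice 2 is free -> assigned | voices=[62 87 66]
Op 12: note_on(82): all voices busy, STEAL voice 1 (pitch 87, oldest) -> assign | voices=[62 82 66]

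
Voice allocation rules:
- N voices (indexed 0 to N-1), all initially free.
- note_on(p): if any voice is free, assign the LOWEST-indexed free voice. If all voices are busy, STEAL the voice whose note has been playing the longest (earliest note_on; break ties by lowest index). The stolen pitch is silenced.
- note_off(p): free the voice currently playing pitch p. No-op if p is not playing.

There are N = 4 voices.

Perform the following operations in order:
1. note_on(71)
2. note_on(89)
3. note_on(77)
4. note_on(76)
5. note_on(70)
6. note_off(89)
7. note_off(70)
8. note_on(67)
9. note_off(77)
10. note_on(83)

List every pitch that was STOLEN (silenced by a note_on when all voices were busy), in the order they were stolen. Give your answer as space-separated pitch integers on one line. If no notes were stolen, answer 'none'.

Op 1: note_on(71): voice 0 is free -> assigned | voices=[71 - - -]
Op 2: note_on(89): voice 1 is free -> assigned | voices=[71 89 - -]
Op 3: note_on(77): voice 2 is free -> assigned | voices=[71 89 77 -]
Op 4: note_on(76): voice 3 is free -> assigned | voices=[71 89 77 76]
Op 5: note_on(70): all voices busy, STEAL voice 0 (pitch 71, oldest) -> assign | voices=[70 89 77 76]
Op 6: note_off(89): free voice 1 | voices=[70 - 77 76]
Op 7: note_off(70): free voice 0 | voices=[- - 77 76]
Op 8: note_on(67): voice 0 is free -> assigned | voices=[67 - 77 76]
Op 9: note_off(77): free voice 2 | voices=[67 - - 76]
Op 10: note_on(83): voice 1 is free -> assigned | voices=[67 83 - 76]

Answer: 71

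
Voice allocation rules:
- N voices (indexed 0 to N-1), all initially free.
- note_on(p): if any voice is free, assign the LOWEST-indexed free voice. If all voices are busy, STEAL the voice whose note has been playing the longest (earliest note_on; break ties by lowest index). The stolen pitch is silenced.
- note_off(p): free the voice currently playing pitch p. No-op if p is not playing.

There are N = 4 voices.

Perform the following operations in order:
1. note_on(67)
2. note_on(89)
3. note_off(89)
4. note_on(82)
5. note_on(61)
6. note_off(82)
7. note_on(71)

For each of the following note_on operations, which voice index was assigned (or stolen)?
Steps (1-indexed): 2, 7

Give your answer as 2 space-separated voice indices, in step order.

Op 1: note_on(67): voice 0 is free -> assigned | voices=[67 - - -]
Op 2: note_on(89): voice 1 is free -> assigned | voices=[67 89 - -]
Op 3: note_off(89): free voice 1 | voices=[67 - - -]
Op 4: note_on(82): voice 1 is free -> assigned | voices=[67 82 - -]
Op 5: note_on(61): voice 2 is free -> assigned | voices=[67 82 61 -]
Op 6: note_off(82): free voice 1 | voices=[67 - 61 -]
Op 7: note_on(71): voice 1 is free -> assigned | voices=[67 71 61 -]

Answer: 1 1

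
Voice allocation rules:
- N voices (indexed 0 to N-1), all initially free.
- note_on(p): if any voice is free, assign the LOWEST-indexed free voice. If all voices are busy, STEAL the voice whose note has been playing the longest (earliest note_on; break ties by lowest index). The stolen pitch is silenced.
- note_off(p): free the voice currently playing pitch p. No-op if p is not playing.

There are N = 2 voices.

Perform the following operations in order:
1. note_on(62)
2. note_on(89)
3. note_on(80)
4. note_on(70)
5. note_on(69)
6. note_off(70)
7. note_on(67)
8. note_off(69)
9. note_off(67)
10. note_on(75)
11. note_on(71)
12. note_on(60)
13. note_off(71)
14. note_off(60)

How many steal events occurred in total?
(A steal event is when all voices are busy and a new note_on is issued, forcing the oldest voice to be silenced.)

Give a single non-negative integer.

Op 1: note_on(62): voice 0 is free -> assigned | voices=[62 -]
Op 2: note_on(89): voice 1 is free -> assigned | voices=[62 89]
Op 3: note_on(80): all voices busy, STEAL voice 0 (pitch 62, oldest) -> assign | voices=[80 89]
Op 4: note_on(70): all voices busy, STEAL voice 1 (pitch 89, oldest) -> assign | voices=[80 70]
Op 5: note_on(69): all voices busy, STEAL voice 0 (pitch 80, oldest) -> assign | voices=[69 70]
Op 6: note_off(70): free voice 1 | voices=[69 -]
Op 7: note_on(67): voice 1 is free -> assigned | voices=[69 67]
Op 8: note_off(69): free voice 0 | voices=[- 67]
Op 9: note_off(67): free voice 1 | voices=[- -]
Op 10: note_on(75): voice 0 is free -> assigned | voices=[75 -]
Op 11: note_on(71): voice 1 is free -> assigned | voices=[75 71]
Op 12: note_on(60): all voices busy, STEAL voice 0 (pitch 75, oldest) -> assign | voices=[60 71]
Op 13: note_off(71): free voice 1 | voices=[60 -]
Op 14: note_off(60): free voice 0 | voices=[- -]

Answer: 4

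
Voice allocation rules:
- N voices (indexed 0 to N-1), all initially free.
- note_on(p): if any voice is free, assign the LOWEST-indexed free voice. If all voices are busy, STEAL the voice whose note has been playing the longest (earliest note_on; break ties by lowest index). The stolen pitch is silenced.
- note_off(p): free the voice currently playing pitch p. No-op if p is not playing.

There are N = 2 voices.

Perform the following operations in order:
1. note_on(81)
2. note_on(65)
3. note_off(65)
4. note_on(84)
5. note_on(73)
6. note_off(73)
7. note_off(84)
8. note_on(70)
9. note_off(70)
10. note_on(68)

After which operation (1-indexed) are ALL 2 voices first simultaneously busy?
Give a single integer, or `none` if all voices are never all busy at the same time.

Op 1: note_on(81): voice 0 is free -> assigned | voices=[81 -]
Op 2: note_on(65): voice 1 is free -> assigned | voices=[81 65]
Op 3: note_off(65): free voice 1 | voices=[81 -]
Op 4: note_on(84): voice 1 is free -> assigned | voices=[81 84]
Op 5: note_on(73): all voices busy, STEAL voice 0 (pitch 81, oldest) -> assign | voices=[73 84]
Op 6: note_off(73): free voice 0 | voices=[- 84]
Op 7: note_off(84): free voice 1 | voices=[- -]
Op 8: note_on(70): voice 0 is free -> assigned | voices=[70 -]
Op 9: note_off(70): free voice 0 | voices=[- -]
Op 10: note_on(68): voice 0 is free -> assigned | voices=[68 -]

Answer: 2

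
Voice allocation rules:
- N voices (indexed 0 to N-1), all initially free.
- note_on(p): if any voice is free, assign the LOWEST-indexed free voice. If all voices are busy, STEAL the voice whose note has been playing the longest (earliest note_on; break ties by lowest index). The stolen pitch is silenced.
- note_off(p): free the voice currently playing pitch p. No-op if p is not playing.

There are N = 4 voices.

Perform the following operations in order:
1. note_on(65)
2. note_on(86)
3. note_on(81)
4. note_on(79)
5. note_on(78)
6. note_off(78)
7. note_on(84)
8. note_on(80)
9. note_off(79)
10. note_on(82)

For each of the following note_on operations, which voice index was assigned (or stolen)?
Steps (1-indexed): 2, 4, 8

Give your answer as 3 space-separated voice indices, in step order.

Answer: 1 3 1

Derivation:
Op 1: note_on(65): voice 0 is free -> assigned | voices=[65 - - -]
Op 2: note_on(86): voice 1 is free -> assigned | voices=[65 86 - -]
Op 3: note_on(81): voice 2 is free -> assigned | voices=[65 86 81 -]
Op 4: note_on(79): voice 3 is free -> assigned | voices=[65 86 81 79]
Op 5: note_on(78): all voices busy, STEAL voice 0 (pitch 65, oldest) -> assign | voices=[78 86 81 79]
Op 6: note_off(78): free voice 0 | voices=[- 86 81 79]
Op 7: note_on(84): voice 0 is free -> assigned | voices=[84 86 81 79]
Op 8: note_on(80): all voices busy, STEAL voice 1 (pitch 86, oldest) -> assign | voices=[84 80 81 79]
Op 9: note_off(79): free voice 3 | voices=[84 80 81 -]
Op 10: note_on(82): voice 3 is free -> assigned | voices=[84 80 81 82]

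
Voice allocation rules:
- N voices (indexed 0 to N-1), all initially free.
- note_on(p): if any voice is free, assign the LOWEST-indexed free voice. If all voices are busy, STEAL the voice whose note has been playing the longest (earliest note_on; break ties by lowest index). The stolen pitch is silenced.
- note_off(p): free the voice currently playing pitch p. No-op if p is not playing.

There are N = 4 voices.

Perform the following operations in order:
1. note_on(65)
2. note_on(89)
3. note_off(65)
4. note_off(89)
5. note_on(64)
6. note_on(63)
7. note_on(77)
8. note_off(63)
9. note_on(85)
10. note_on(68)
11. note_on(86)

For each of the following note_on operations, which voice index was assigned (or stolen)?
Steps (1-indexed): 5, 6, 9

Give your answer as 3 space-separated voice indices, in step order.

Answer: 0 1 1

Derivation:
Op 1: note_on(65): voice 0 is free -> assigned | voices=[65 - - -]
Op 2: note_on(89): voice 1 is free -> assigned | voices=[65 89 - -]
Op 3: note_off(65): free voice 0 | voices=[- 89 - -]
Op 4: note_off(89): free voice 1 | voices=[- - - -]
Op 5: note_on(64): voice 0 is free -> assigned | voices=[64 - - -]
Op 6: note_on(63): voice 1 is free -> assigned | voices=[64 63 - -]
Op 7: note_on(77): voice 2 is free -> assigned | voices=[64 63 77 -]
Op 8: note_off(63): free voice 1 | voices=[64 - 77 -]
Op 9: note_on(85): voice 1 is free -> assigned | voices=[64 85 77 -]
Op 10: note_on(68): voice 3 is free -> assigned | voices=[64 85 77 68]
Op 11: note_on(86): all voices busy, STEAL voice 0 (pitch 64, oldest) -> assign | voices=[86 85 77 68]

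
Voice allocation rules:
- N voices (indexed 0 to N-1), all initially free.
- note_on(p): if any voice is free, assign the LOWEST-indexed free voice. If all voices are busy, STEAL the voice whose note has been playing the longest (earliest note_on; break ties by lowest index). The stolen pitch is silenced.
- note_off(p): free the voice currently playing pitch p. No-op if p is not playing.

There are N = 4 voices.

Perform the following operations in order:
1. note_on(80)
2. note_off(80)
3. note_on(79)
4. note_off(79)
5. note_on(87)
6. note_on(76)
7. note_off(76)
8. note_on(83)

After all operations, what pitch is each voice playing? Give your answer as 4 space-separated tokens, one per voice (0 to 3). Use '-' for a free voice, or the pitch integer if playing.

Op 1: note_on(80): voice 0 is free -> assigned | voices=[80 - - -]
Op 2: note_off(80): free voice 0 | voices=[- - - -]
Op 3: note_on(79): voice 0 is free -> assigned | voices=[79 - - -]
Op 4: note_off(79): free voice 0 | voices=[- - - -]
Op 5: note_on(87): voice 0 is free -> assigned | voices=[87 - - -]
Op 6: note_on(76): voice 1 is free -> assigned | voices=[87 76 - -]
Op 7: note_off(76): free voice 1 | voices=[87 - - -]
Op 8: note_on(83): voice 1 is free -> assigned | voices=[87 83 - -]

Answer: 87 83 - -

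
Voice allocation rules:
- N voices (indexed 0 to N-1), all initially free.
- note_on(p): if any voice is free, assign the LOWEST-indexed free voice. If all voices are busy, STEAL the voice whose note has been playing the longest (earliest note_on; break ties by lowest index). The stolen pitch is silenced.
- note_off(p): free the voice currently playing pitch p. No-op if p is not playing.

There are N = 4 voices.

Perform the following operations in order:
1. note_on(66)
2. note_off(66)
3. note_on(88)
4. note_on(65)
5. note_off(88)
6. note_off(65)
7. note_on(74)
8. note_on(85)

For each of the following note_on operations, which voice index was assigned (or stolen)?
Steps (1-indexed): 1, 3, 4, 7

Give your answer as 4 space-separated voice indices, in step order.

Op 1: note_on(66): voice 0 is free -> assigned | voices=[66 - - -]
Op 2: note_off(66): free voice 0 | voices=[- - - -]
Op 3: note_on(88): voice 0 is free -> assigned | voices=[88 - - -]
Op 4: note_on(65): voice 1 is free -> assigned | voices=[88 65 - -]
Op 5: note_off(88): free voice 0 | voices=[- 65 - -]
Op 6: note_off(65): free voice 1 | voices=[- - - -]
Op 7: note_on(74): voice 0 is free -> assigned | voices=[74 - - -]
Op 8: note_on(85): voice 1 is free -> assigned | voices=[74 85 - -]

Answer: 0 0 1 0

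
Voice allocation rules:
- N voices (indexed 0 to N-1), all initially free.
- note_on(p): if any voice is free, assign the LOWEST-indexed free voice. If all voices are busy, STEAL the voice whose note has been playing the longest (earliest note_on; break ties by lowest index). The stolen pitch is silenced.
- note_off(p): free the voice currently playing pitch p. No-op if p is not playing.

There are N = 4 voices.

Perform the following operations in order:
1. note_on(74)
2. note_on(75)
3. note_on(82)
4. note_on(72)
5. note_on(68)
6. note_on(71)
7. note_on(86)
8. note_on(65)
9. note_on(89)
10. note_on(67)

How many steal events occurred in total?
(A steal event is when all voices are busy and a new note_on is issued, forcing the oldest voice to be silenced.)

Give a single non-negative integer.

Answer: 6

Derivation:
Op 1: note_on(74): voice 0 is free -> assigned | voices=[74 - - -]
Op 2: note_on(75): voice 1 is free -> assigned | voices=[74 75 - -]
Op 3: note_on(82): voice 2 is free -> assigned | voices=[74 75 82 -]
Op 4: note_on(72): voice 3 is free -> assigned | voices=[74 75 82 72]
Op 5: note_on(68): all voices busy, STEAL voice 0 (pitch 74, oldest) -> assign | voices=[68 75 82 72]
Op 6: note_on(71): all voices busy, STEAL voice 1 (pitch 75, oldest) -> assign | voices=[68 71 82 72]
Op 7: note_on(86): all voices busy, STEAL voice 2 (pitch 82, oldest) -> assign | voices=[68 71 86 72]
Op 8: note_on(65): all voices busy, STEAL voice 3 (pitch 72, oldest) -> assign | voices=[68 71 86 65]
Op 9: note_on(89): all voices busy, STEAL voice 0 (pitch 68, oldest) -> assign | voices=[89 71 86 65]
Op 10: note_on(67): all voices busy, STEAL voice 1 (pitch 71, oldest) -> assign | voices=[89 67 86 65]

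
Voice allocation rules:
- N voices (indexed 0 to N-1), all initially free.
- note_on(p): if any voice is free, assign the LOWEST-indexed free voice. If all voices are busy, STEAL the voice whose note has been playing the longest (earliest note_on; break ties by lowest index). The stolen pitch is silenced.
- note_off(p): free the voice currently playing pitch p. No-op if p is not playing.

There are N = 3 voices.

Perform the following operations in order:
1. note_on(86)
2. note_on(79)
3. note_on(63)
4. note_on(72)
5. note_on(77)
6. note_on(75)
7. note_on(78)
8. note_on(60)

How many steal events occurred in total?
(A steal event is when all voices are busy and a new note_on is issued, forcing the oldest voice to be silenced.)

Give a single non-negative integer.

Op 1: note_on(86): voice 0 is free -> assigned | voices=[86 - -]
Op 2: note_on(79): voice 1 is free -> assigned | voices=[86 79 -]
Op 3: note_on(63): voice 2 is free -> assigned | voices=[86 79 63]
Op 4: note_on(72): all voices busy, STEAL voice 0 (pitch 86, oldest) -> assign | voices=[72 79 63]
Op 5: note_on(77): all voices busy, STEAL voice 1 (pitch 79, oldest) -> assign | voices=[72 77 63]
Op 6: note_on(75): all voices busy, STEAL voice 2 (pitch 63, oldest) -> assign | voices=[72 77 75]
Op 7: note_on(78): all voices busy, STEAL voice 0 (pitch 72, oldest) -> assign | voices=[78 77 75]
Op 8: note_on(60): all voices busy, STEAL voice 1 (pitch 77, oldest) -> assign | voices=[78 60 75]

Answer: 5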